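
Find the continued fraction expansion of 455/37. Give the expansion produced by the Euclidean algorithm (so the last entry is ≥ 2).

[12; 3, 2, 1, 3]

455 = 12*37 + 11
37 = 3*11 + 4
11 = 2*4 + 3
4 = 1*3 + 1
3 = 3*1 + 0  (stop)
So 455/37 = [12; 3, 2, 1, 3].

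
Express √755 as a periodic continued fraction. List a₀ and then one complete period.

a₀ = ⌊√755⌋ = 27.
With m₀=0, d₀=1 and mₖ₊₁ = dₖaₖ − mₖ, dₖ₊₁ = (n − mₖ₊₁²)/dₖ, aₖ₊₁ = ⌊(a₀+mₖ₊₁)/dₖ₊₁⌋:
  k=1: m=27, d=26, a=2
  k=2: m=25, d=5, a=10
  k=3: m=25, d=26, a=2
  k=4: m=27, d=1, a=54
d=1 and a=2a₀=54 at k=4, so the next step gives (m, d) = (27, 26) again — its k=1 value — and the period has length 4.

[27; 2, 10, 2, 54]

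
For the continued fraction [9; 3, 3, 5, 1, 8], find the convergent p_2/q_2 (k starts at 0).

93/10

Using pₖ = aₖpₖ₋₁ + pₖ₋₂, qₖ = aₖqₖ₋₁ + qₖ₋₂ (with p₋₁=1, p₋₂=0, q₋₁=0, q₋₂=1):
  k=0: a=9, p=9, q=1
  k=1: a=3, p=28, q=3
  k=2: a=3, p=93, q=10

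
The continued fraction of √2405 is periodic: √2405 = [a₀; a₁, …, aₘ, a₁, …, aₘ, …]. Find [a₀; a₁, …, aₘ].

[49; 24, 1, 1, 24, 98]

a₀ = ⌊√2405⌋ = 49.
With m₀=0, d₀=1 and mₖ₊₁ = dₖaₖ − mₖ, dₖ₊₁ = (n − mₖ₊₁²)/dₖ, aₖ₊₁ = ⌊(a₀+mₖ₊₁)/dₖ₊₁⌋:
  k=1: m=49, d=4, a=24
  k=2: m=47, d=49, a=1
  k=3: m=2, d=49, a=1
  k=4: m=47, d=4, a=24
  k=5: m=49, d=1, a=98
d=1 and a=2a₀=98 at k=5, so the next step gives (m, d) = (49, 4) again — its k=1 value — and the period has length 5.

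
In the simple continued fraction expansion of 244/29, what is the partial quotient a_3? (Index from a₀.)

244 = 8·29 + 12   →  a_0 = 8
29 = 2·12 + 5   →  a_1 = 2
12 = 2·5 + 2   →  a_2 = 2
5 = 2·2 + 1   →  a_3 = 2

2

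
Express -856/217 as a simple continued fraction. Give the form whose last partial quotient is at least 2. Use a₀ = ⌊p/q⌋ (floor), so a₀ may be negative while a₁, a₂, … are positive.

-856 = -4·217 + 12
217 = 18·12 + 1
12 = 12·1 + 0  (stop)
So -856/217 = [-4; 18, 12].

[-4; 18, 12]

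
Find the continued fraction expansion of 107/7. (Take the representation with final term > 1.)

107 = 15×7 + 2
7 = 3×2 + 1
2 = 2×1 + 0  (stop)
So 107/7 = [15; 3, 2].

[15; 3, 2]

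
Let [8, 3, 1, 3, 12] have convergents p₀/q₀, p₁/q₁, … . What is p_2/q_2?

Using pₖ = aₖpₖ₋₁ + pₖ₋₂, qₖ = aₖqₖ₋₁ + qₖ₋₂ (with p₋₁=1, p₋₂=0, q₋₁=0, q₋₂=1):
  k=0: a=8, p=8, q=1
  k=1: a=3, p=25, q=3
  k=2: a=1, p=33, q=4

33/4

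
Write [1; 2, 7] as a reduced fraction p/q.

22/15

Using pₖ = aₖpₖ₋₁ + pₖ₋₂ and qₖ = aₖqₖ₋₁ + qₖ₋₂:
  k=0: a=1, p=1, q=1
  k=1: a=2, p=3, q=2
  k=2: a=7, p=22, q=15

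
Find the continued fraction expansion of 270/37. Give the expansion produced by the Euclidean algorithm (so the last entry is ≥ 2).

270 = 7·37 + 11
37 = 3·11 + 4
11 = 2·4 + 3
4 = 1·3 + 1
3 = 3·1 + 0  (stop)
So 270/37 = [7; 3, 2, 1, 3].

[7; 3, 2, 1, 3]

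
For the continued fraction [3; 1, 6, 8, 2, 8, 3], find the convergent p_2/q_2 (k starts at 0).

27/7

Using pₖ = aₖpₖ₋₁ + pₖ₋₂, qₖ = aₖqₖ₋₁ + qₖ₋₂ (with p₋₁=1, p₋₂=0, q₋₁=0, q₋₂=1):
  k=0: a=3, p=3, q=1
  k=1: a=1, p=4, q=1
  k=2: a=6, p=27, q=7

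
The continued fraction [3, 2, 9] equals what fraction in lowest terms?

66/19

Fold from the inside: start with 9/1.
  2 + 1/9 = 19/9
  3 + 9/19 = 66/19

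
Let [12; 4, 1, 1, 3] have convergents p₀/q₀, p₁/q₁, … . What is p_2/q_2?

61/5

Using pₖ = aₖpₖ₋₁ + pₖ₋₂, qₖ = aₖqₖ₋₁ + qₖ₋₂ (with p₋₁=1, p₋₂=0, q₋₁=0, q₋₂=1):
  k=0: a=12, p=12, q=1
  k=1: a=4, p=49, q=4
  k=2: a=1, p=61, q=5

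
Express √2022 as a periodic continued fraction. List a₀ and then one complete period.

[44; 1, 28, 1, 88]

a₀ = ⌊√2022⌋ = 44.
With m₀=0, d₀=1 and mₖ₊₁ = dₖaₖ − mₖ, dₖ₊₁ = (n − mₖ₊₁²)/dₖ, aₖ₊₁ = ⌊(a₀+mₖ₊₁)/dₖ₊₁⌋:
  k=1: m=44, d=86, a=1
  k=2: m=42, d=3, a=28
  k=3: m=42, d=86, a=1
  k=4: m=44, d=1, a=88
d=1 and a=2a₀=88 at k=4, so the next step gives (m, d) = (44, 86) again — its k=1 value — and the period has length 4.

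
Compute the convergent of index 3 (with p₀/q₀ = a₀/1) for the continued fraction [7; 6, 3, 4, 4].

587/82

Using pₖ = aₖpₖ₋₁ + pₖ₋₂, qₖ = aₖqₖ₋₁ + qₖ₋₂ (with p₋₁=1, p₋₂=0, q₋₁=0, q₋₂=1):
  k=0: a=7, p=7, q=1
  k=1: a=6, p=43, q=6
  k=2: a=3, p=136, q=19
  k=3: a=4, p=587, q=82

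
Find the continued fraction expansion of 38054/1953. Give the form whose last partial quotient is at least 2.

38054 = 19*1953 + 947
1953 = 2*947 + 59
947 = 16*59 + 3
59 = 19*3 + 2
3 = 1*2 + 1
2 = 2*1 + 0  (stop)
So 38054/1953 = [19; 2, 16, 19, 1, 2].

[19; 2, 16, 19, 1, 2]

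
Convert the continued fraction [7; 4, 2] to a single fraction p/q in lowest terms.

65/9

Fold from the inside: start with 2/1.
  4 + 1/2 = 9/2
  7 + 2/9 = 65/9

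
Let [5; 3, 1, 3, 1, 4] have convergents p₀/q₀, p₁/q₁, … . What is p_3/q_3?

Using pₖ = aₖpₖ₋₁ + pₖ₋₂, qₖ = aₖqₖ₋₁ + qₖ₋₂ (with p₋₁=1, p₋₂=0, q₋₁=0, q₋₂=1):
  k=0: a=5, p=5, q=1
  k=1: a=3, p=16, q=3
  k=2: a=1, p=21, q=4
  k=3: a=3, p=79, q=15

79/15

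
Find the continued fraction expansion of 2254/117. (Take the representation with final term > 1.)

2254 = 19×117 + 31
117 = 3×31 + 24
31 = 1×24 + 7
24 = 3×7 + 3
7 = 2×3 + 1
3 = 3×1 + 0  (stop)
So 2254/117 = [19; 3, 1, 3, 2, 3].

[19; 3, 1, 3, 2, 3]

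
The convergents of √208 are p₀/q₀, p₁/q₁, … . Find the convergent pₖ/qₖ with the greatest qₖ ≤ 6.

√208 = [14; 2, 2, 1, 2, 2, 28, …] (period length 6).
Convergents:
  p_0/q_0 = 14/1
  p_1/q_1 = 29/2
  p_2/q_2 = 72/5
  p_3/q_3 = 101/7
q_2 = 5 ≤ 6 < 7 = q_3, so the answer is 72/5.

72/5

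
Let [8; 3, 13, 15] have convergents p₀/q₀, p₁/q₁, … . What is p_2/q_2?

333/40

Using pₖ = aₖpₖ₋₁ + pₖ₋₂, qₖ = aₖqₖ₋₁ + qₖ₋₂ (with p₋₁=1, p₋₂=0, q₋₁=0, q₋₂=1):
  k=0: a=8, p=8, q=1
  k=1: a=3, p=25, q=3
  k=2: a=13, p=333, q=40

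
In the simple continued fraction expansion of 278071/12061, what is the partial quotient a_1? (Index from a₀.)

18

278071 = 23·12061 + 668   →  a_0 = 23
12061 = 18·668 + 37   →  a_1 = 18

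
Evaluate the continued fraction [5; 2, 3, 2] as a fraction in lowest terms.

87/16

Fold from the inside: start with 2/1.
  3 + 1/2 = 7/2
  2 + 2/7 = 16/7
  5 + 7/16 = 87/16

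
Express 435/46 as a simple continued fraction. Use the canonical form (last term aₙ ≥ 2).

435 = 9·46 + 21
46 = 2·21 + 4
21 = 5·4 + 1
4 = 4·1 + 0  (stop)
So 435/46 = [9; 2, 5, 4].

[9; 2, 5, 4]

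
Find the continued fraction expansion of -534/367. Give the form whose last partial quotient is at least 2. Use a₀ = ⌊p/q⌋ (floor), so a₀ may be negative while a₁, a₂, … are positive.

-534 = -2*367 + 200
367 = 1*200 + 167
200 = 1*167 + 33
167 = 5*33 + 2
33 = 16*2 + 1
2 = 2*1 + 0  (stop)
So -534/367 = [-2; 1, 1, 5, 16, 2].

[-2; 1, 1, 5, 16, 2]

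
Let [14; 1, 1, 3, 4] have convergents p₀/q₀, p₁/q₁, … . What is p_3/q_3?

Using pₖ = aₖpₖ₋₁ + pₖ₋₂, qₖ = aₖqₖ₋₁ + qₖ₋₂ (with p₋₁=1, p₋₂=0, q₋₁=0, q₋₂=1):
  k=0: a=14, p=14, q=1
  k=1: a=1, p=15, q=1
  k=2: a=1, p=29, q=2
  k=3: a=3, p=102, q=7

102/7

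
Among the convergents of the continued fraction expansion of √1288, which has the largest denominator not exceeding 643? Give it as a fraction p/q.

22897/638

√1288 = [35; 1, 7, 1, 70, …] (period length 4).
Convergents:
  p_0/q_0 = 35/1
  p_1/q_1 = 36/1
  p_2/q_2 = 287/8
  p_3/q_3 = 323/9
  p_4/q_4 = 22897/638
  p_5/q_5 = 23220/647
q_4 = 638 ≤ 643 < 647 = q_5, so the answer is 22897/638.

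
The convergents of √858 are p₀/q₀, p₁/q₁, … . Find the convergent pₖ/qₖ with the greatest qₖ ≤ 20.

√858 = [29; 3, 2, 3, 58, …] (period length 4).
Convergents:
  p_0/q_0 = 29/1
  p_1/q_1 = 88/3
  p_2/q_2 = 205/7
  p_3/q_3 = 703/24
q_2 = 7 ≤ 20 < 24 = q_3, so the answer is 205/7.

205/7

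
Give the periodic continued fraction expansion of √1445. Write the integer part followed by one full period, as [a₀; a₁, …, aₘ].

a₀ = ⌊√1445⌋ = 38.
With m₀=0, d₀=1 and mₖ₊₁ = dₖaₖ − mₖ, dₖ₊₁ = (n − mₖ₊₁²)/dₖ, aₖ₊₁ = ⌊(a₀+mₖ₊₁)/dₖ₊₁⌋:
  k=1: m=38, d=1, a=76
d=1 and a=2a₀=76 at k=1, so the next step gives (m, d) = (38, 1) again — its k=1 value — and the period has length 1.

[38; 76]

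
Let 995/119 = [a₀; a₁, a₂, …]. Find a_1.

2

995 = 8·119 + 43   →  a_0 = 8
119 = 2·43 + 33   →  a_1 = 2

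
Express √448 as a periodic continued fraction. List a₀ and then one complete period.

a₀ = ⌊√448⌋ = 21.
With m₀=0, d₀=1 and mₖ₊₁ = dₖaₖ − mₖ, dₖ₊₁ = (n − mₖ₊₁²)/dₖ, aₖ₊₁ = ⌊(a₀+mₖ₊₁)/dₖ₊₁⌋:
  k=1: m=21, d=7, a=6
  k=2: m=21, d=1, a=42
d=1 and a=2a₀=42 at k=2, so the next step gives (m, d) = (21, 7) again — its k=1 value — and the period has length 2.

[21; 6, 42]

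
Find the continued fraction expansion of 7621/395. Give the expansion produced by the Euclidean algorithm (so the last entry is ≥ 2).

[19; 3, 2, 2, 7, 3]

7621 = 19*395 + 116
395 = 3*116 + 47
116 = 2*47 + 22
47 = 2*22 + 3
22 = 7*3 + 1
3 = 3*1 + 0  (stop)
So 7621/395 = [19; 3, 2, 2, 7, 3].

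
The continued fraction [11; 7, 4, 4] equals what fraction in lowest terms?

1370/123

Fold from the inside: start with 4/1.
  4 + 1/4 = 17/4
  7 + 4/17 = 123/17
  11 + 17/123 = 1370/123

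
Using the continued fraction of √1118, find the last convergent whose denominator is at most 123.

1839/55

√1118 = [33; 2, 3, 2, 3, 2, 66, …] (period length 6).
Convergents:
  p_0/q_0 = 33/1
  p_1/q_1 = 67/2
  p_2/q_2 = 234/7
  p_3/q_3 = 535/16
  p_4/q_4 = 1839/55
  p_5/q_5 = 4213/126
q_4 = 55 ≤ 123 < 126 = q_5, so the answer is 1839/55.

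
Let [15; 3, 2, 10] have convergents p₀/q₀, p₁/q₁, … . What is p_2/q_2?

Using pₖ = aₖpₖ₋₁ + pₖ₋₂, qₖ = aₖqₖ₋₁ + qₖ₋₂ (with p₋₁=1, p₋₂=0, q₋₁=0, q₋₂=1):
  k=0: a=15, p=15, q=1
  k=1: a=3, p=46, q=3
  k=2: a=2, p=107, q=7

107/7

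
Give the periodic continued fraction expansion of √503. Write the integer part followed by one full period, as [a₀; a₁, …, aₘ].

[22; 2, 2, 1, 21, 1, 2, 2, 44]

a₀ = ⌊√503⌋ = 22.
With m₀=0, d₀=1 and mₖ₊₁ = dₖaₖ − mₖ, dₖ₊₁ = (n − mₖ₊₁²)/dₖ, aₖ₊₁ = ⌊(a₀+mₖ₊₁)/dₖ₊₁⌋:
  k=1: m=22, d=19, a=2
  k=2: m=16, d=13, a=2
  k=3: m=10, d=31, a=1
  k=4: m=21, d=2, a=21
  k=5: m=21, d=31, a=1
  k=6: m=10, d=13, a=2
  k=7: m=16, d=19, a=2
  k=8: m=22, d=1, a=44
d=1 and a=2a₀=44 at k=8, so the next step gives (m, d) = (22, 19) again — its k=1 value — and the period has length 8.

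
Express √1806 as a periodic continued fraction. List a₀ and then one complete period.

a₀ = ⌊√1806⌋ = 42.
With m₀=0, d₀=1 and mₖ₊₁ = dₖaₖ − mₖ, dₖ₊₁ = (n − mₖ₊₁²)/dₖ, aₖ₊₁ = ⌊(a₀+mₖ₊₁)/dₖ₊₁⌋:
  k=1: m=42, d=42, a=2
  k=2: m=42, d=1, a=84
d=1 and a=2a₀=84 at k=2, so the next step gives (m, d) = (42, 42) again — its k=1 value — and the period has length 2.

[42; 2, 84]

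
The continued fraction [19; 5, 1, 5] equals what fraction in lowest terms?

671/35

Fold from the inside: start with 5/1.
  1 + 1/5 = 6/5
  5 + 5/6 = 35/6
  19 + 6/35 = 671/35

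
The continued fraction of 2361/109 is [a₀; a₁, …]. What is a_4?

17

2361 = 21·109 + 72   →  a_0 = 21
109 = 1·72 + 37   →  a_1 = 1
72 = 1·37 + 35   →  a_2 = 1
37 = 1·35 + 2   →  a_3 = 1
35 = 17·2 + 1   →  a_4 = 17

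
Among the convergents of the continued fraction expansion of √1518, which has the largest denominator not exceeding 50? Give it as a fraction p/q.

1013/26

√1518 = [38; 1, 24, 1, 76, …] (period length 4).
Convergents:
  p_0/q_0 = 38/1
  p_1/q_1 = 39/1
  p_2/q_2 = 974/25
  p_3/q_3 = 1013/26
  p_4/q_4 = 77962/2001
q_3 = 26 ≤ 50 < 2001 = q_4, so the answer is 1013/26.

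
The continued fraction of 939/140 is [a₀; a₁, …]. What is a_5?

2

939 = 6·140 + 99   →  a_0 = 6
140 = 1·99 + 41   →  a_1 = 1
99 = 2·41 + 17   →  a_2 = 2
41 = 2·17 + 7   →  a_3 = 2
17 = 2·7 + 3   →  a_4 = 2
7 = 2·3 + 1   →  a_5 = 2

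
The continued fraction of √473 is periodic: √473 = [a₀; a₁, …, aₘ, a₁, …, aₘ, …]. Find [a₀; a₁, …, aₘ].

a₀ = ⌊√473⌋ = 21.

[21; 1, 2, 1, 42]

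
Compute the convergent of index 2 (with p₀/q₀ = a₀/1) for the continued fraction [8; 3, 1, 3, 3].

Using pₖ = aₖpₖ₋₁ + pₖ₋₂, qₖ = aₖqₖ₋₁ + qₖ₋₂ (with p₋₁=1, p₋₂=0, q₋₁=0, q₋₂=1):
  k=0: a=8, p=8, q=1
  k=1: a=3, p=25, q=3
  k=2: a=1, p=33, q=4

33/4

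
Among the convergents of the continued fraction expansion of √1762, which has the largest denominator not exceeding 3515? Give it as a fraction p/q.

146287/3485

√1762 = [41; 1, 40, 1, 82, …] (period length 4).
Convergents:
  p_0/q_0 = 41/1
  p_1/q_1 = 42/1
  p_2/q_2 = 1721/41
  p_3/q_3 = 1763/42
  p_4/q_4 = 146287/3485
  p_5/q_5 = 148050/3527
q_4 = 3485 ≤ 3515 < 3527 = q_5, so the answer is 146287/3485.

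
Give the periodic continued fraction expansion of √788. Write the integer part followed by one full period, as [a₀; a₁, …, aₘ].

a₀ = ⌊√788⌋ = 28.
With m₀=0, d₀=1 and mₖ₊₁ = dₖaₖ − mₖ, dₖ₊₁ = (n − mₖ₊₁²)/dₖ, aₖ₊₁ = ⌊(a₀+mₖ₊₁)/dₖ₊₁⌋:
  k=1: m=28, d=4, a=14
  k=2: m=28, d=1, a=56
d=1 and a=2a₀=56 at k=2, so the next step gives (m, d) = (28, 4) again — its k=1 value — and the period has length 2.

[28; 14, 56]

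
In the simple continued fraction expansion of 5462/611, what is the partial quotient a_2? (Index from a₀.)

5462 = 8·611 + 574   →  a_0 = 8
611 = 1·574 + 37   →  a_1 = 1
574 = 15·37 + 19   →  a_2 = 15

15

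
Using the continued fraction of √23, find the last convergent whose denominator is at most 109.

235/49

√23 = [4; 1, 3, 1, 8, …] (period length 4).
Convergents:
  p_0/q_0 = 4/1
  p_1/q_1 = 5/1
  p_2/q_2 = 19/4
  p_3/q_3 = 24/5
  p_4/q_4 = 211/44
  p_5/q_5 = 235/49
  p_6/q_6 = 916/191
q_5 = 49 ≤ 109 < 191 = q_6, so the answer is 235/49.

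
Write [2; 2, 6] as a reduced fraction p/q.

Using pₖ = aₖpₖ₋₁ + pₖ₋₂ and qₖ = aₖqₖ₋₁ + qₖ₋₂:
  k=0: a=2, p=2, q=1
  k=1: a=2, p=5, q=2
  k=2: a=6, p=32, q=13

32/13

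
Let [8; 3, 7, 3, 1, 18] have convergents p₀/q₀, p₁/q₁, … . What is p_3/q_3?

574/69

Using pₖ = aₖpₖ₋₁ + pₖ₋₂, qₖ = aₖqₖ₋₁ + qₖ₋₂ (with p₋₁=1, p₋₂=0, q₋₁=0, q₋₂=1):
  k=0: a=8, p=8, q=1
  k=1: a=3, p=25, q=3
  k=2: a=7, p=183, q=22
  k=3: a=3, p=574, q=69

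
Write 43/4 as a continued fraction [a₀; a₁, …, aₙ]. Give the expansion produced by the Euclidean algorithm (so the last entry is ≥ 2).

43 = 10·4 + 3
4 = 1·3 + 1
3 = 3·1 + 0  (stop)
So 43/4 = [10; 1, 3].

[10; 1, 3]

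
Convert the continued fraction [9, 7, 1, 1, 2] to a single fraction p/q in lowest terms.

347/38

Using pₖ = aₖpₖ₋₁ + pₖ₋₂ and qₖ = aₖqₖ₋₁ + qₖ₋₂:
  k=0: a=9, p=9, q=1
  k=1: a=7, p=64, q=7
  k=2: a=1, p=73, q=8
  k=3: a=1, p=137, q=15
  k=4: a=2, p=347, q=38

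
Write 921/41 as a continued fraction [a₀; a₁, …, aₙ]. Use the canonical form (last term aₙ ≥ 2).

921 = 22×41 + 19
41 = 2×19 + 3
19 = 6×3 + 1
3 = 3×1 + 0  (stop)
So 921/41 = [22; 2, 6, 3].

[22; 2, 6, 3]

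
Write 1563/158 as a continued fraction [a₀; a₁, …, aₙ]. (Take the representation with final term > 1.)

1563 = 9·158 + 141
158 = 1·141 + 17
141 = 8·17 + 5
17 = 3·5 + 2
5 = 2·2 + 1
2 = 2·1 + 0  (stop)
So 1563/158 = [9; 1, 8, 3, 2, 2].

[9; 1, 8, 3, 2, 2]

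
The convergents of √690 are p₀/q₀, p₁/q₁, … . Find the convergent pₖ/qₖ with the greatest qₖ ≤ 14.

289/11

√690 = [26; 3, 1, 2, 1, 3, 52, …] (period length 6).
Convergents:
  p_0/q_0 = 26/1
  p_1/q_1 = 79/3
  p_2/q_2 = 105/4
  p_3/q_3 = 289/11
  p_4/q_4 = 394/15
q_3 = 11 ≤ 14 < 15 = q_4, so the answer is 289/11.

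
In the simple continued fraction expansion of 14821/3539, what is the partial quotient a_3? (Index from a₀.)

14821 = 4·3539 + 665   →  a_0 = 4
3539 = 5·665 + 214   →  a_1 = 5
665 = 3·214 + 23   →  a_2 = 3
214 = 9·23 + 7   →  a_3 = 9

9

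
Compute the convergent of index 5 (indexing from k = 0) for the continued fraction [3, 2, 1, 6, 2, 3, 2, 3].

Using pₖ = aₖpₖ₋₁ + pₖ₋₂, qₖ = aₖqₖ₋₁ + qₖ₋₂ (with p₋₁=1, p₋₂=0, q₋₁=0, q₋₂=1):
  k=0: a=3, p=3, q=1
  k=1: a=2, p=7, q=2
  k=2: a=1, p=10, q=3
  k=3: a=6, p=67, q=20
  k=4: a=2, p=144, q=43
  k=5: a=3, p=499, q=149

499/149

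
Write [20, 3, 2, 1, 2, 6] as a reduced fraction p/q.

3491/172

Using pₖ = aₖpₖ₋₁ + pₖ₋₂ and qₖ = aₖqₖ₋₁ + qₖ₋₂:
  k=0: a=20, p=20, q=1
  k=1: a=3, p=61, q=3
  k=2: a=2, p=142, q=7
  k=3: a=1, p=203, q=10
  k=4: a=2, p=548, q=27
  k=5: a=6, p=3491, q=172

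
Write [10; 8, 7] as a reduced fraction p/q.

Fold from the inside: start with 7/1.
  8 + 1/7 = 57/7
  10 + 7/57 = 577/57

577/57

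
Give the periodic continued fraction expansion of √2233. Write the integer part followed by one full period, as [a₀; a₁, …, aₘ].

[47; 3, 1, 12, 1, 3, 94]

a₀ = ⌊√2233⌋ = 47.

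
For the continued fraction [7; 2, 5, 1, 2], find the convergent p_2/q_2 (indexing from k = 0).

82/11

Using pₖ = aₖpₖ₋₁ + pₖ₋₂, qₖ = aₖqₖ₋₁ + qₖ₋₂ (with p₋₁=1, p₋₂=0, q₋₁=0, q₋₂=1):
  k=0: a=7, p=7, q=1
  k=1: a=2, p=15, q=2
  k=2: a=5, p=82, q=11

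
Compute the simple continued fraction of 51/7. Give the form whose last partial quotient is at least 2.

[7; 3, 2]

51 = 7·7 + 2
7 = 3·2 + 1
2 = 2·1 + 0  (stop)
So 51/7 = [7; 3, 2].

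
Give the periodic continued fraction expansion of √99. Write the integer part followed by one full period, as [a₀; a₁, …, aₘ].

[9; 1, 18]

a₀ = ⌊√99⌋ = 9.
With m₀=0, d₀=1 and mₖ₊₁ = dₖaₖ − mₖ, dₖ₊₁ = (n − mₖ₊₁²)/dₖ, aₖ₊₁ = ⌊(a₀+mₖ₊₁)/dₖ₊₁⌋:
  k=1: m=9, d=18, a=1
  k=2: m=9, d=1, a=18
d=1 and a=2a₀=18 at k=2, so the next step gives (m, d) = (9, 18) again — its k=1 value — and the period has length 2.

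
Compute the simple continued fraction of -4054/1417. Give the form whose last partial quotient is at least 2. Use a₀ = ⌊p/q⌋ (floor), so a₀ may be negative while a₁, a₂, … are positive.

[-3; 7, 5, 5, 2, 3]

-4054 = -3·1417 + 197
1417 = 7·197 + 38
197 = 5·38 + 7
38 = 5·7 + 3
7 = 2·3 + 1
3 = 3·1 + 0  (stop)
So -4054/1417 = [-3; 7, 5, 5, 2, 3].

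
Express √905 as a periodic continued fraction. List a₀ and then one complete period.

a₀ = ⌊√905⌋ = 30.

[30; 12, 60]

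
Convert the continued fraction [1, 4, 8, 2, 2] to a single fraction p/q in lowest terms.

215/173

Using pₖ = aₖpₖ₋₁ + pₖ₋₂ and qₖ = aₖqₖ₋₁ + qₖ₋₂:
  k=0: a=1, p=1, q=1
  k=1: a=4, p=5, q=4
  k=2: a=8, p=41, q=33
  k=3: a=2, p=87, q=70
  k=4: a=2, p=215, q=173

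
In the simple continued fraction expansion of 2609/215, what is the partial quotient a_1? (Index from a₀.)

2609 = 12·215 + 29   →  a_0 = 12
215 = 7·29 + 12   →  a_1 = 7

7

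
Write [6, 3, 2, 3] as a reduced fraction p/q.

151/24

Fold from the inside: start with 3/1.
  2 + 1/3 = 7/3
  3 + 3/7 = 24/7
  6 + 7/24 = 151/24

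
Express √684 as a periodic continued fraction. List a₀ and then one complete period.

a₀ = ⌊√684⌋ = 26.
With m₀=0, d₀=1 and mₖ₊₁ = dₖaₖ − mₖ, dₖ₊₁ = (n − mₖ₊₁²)/dₖ, aₖ₊₁ = ⌊(a₀+mₖ₊₁)/dₖ₊₁⌋:
  k=1: m=26, d=8, a=6
  k=2: m=22, d=25, a=1
  k=3: m=3, d=27, a=1
  k=4: m=24, d=4, a=12
  k=5: m=24, d=27, a=1
  k=6: m=3, d=25, a=1
  k=7: m=22, d=8, a=6
  k=8: m=26, d=1, a=52
d=1 and a=2a₀=52 at k=8, so the next step gives (m, d) = (26, 8) again — its k=1 value — and the period has length 8.

[26; 6, 1, 1, 12, 1, 1, 6, 52]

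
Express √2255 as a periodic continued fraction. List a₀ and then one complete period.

a₀ = ⌊√2255⌋ = 47.

[47; 2, 18, 2, 94]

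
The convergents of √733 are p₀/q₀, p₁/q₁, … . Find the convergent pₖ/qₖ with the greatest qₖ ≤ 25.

379/14

√733 = [27; 13, 1, 1, 13, 54, …] (period length 5).
Convergents:
  p_0/q_0 = 27/1
  p_1/q_1 = 352/13
  p_2/q_2 = 379/14
  p_3/q_3 = 731/27
q_2 = 14 ≤ 25 < 27 = q_3, so the answer is 379/14.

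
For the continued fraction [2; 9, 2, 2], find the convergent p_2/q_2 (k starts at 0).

Using pₖ = aₖpₖ₋₁ + pₖ₋₂, qₖ = aₖqₖ₋₁ + qₖ₋₂ (with p₋₁=1, p₋₂=0, q₋₁=0, q₋₂=1):
  k=0: a=2, p=2, q=1
  k=1: a=9, p=19, q=9
  k=2: a=2, p=40, q=19

40/19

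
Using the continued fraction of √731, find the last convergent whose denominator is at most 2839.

39447/1459

√731 = [27; 27, 54, …] (period length 2).
Convergents:
  p_0/q_0 = 27/1
  p_1/q_1 = 730/27
  p_2/q_2 = 39447/1459
  p_3/q_3 = 1065799/39420
q_2 = 1459 ≤ 2839 < 39420 = q_3, so the answer is 39447/1459.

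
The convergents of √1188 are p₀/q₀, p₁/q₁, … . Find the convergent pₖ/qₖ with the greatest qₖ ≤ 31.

517/15

√1188 = [34; 2, 7, 6, 7, 2, 68, …] (period length 6).
Convergents:
  p_0/q_0 = 34/1
  p_1/q_1 = 69/2
  p_2/q_2 = 517/15
  p_3/q_3 = 3171/92
q_2 = 15 ≤ 31 < 92 = q_3, so the answer is 517/15.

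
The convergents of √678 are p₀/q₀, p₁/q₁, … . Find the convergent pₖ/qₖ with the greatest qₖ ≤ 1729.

√678 = [26; 26, 52, …] (period length 2).
Convergents:
  p_0/q_0 = 26/1
  p_1/q_1 = 677/26
  p_2/q_2 = 35230/1353
  p_3/q_3 = 916657/35204
q_2 = 1353 ≤ 1729 < 35204 = q_3, so the answer is 35230/1353.

35230/1353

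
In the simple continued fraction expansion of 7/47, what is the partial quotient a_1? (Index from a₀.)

7 = 0·47 + 7   →  a_0 = 0
47 = 6·7 + 5   →  a_1 = 6

6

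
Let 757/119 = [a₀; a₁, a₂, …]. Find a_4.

3

757 = 6·119 + 43   →  a_0 = 6
119 = 2·43 + 33   →  a_1 = 2
43 = 1·33 + 10   →  a_2 = 1
33 = 3·10 + 3   →  a_3 = 3
10 = 3·3 + 1   →  a_4 = 3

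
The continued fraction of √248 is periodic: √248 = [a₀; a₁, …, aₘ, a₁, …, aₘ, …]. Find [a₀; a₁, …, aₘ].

a₀ = ⌊√248⌋ = 15.
With m₀=0, d₀=1 and mₖ₊₁ = dₖaₖ − mₖ, dₖ₊₁ = (n − mₖ₊₁²)/dₖ, aₖ₊₁ = ⌊(a₀+mₖ₊₁)/dₖ₊₁⌋:
  k=1: m=15, d=23, a=1
  k=2: m=8, d=8, a=2
  k=3: m=8, d=23, a=1
  k=4: m=15, d=1, a=30
d=1 and a=2a₀=30 at k=4, so the next step gives (m, d) = (15, 23) again — its k=1 value — and the period has length 4.

[15; 1, 2, 1, 30]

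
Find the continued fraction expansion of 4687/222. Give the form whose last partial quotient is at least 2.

4687 = 21·222 + 25
222 = 8·25 + 22
25 = 1·22 + 3
22 = 7·3 + 1
3 = 3·1 + 0  (stop)
So 4687/222 = [21; 8, 1, 7, 3].

[21; 8, 1, 7, 3]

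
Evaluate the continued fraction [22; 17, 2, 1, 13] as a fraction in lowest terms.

Fold from the inside: start with 13/1.
  1 + 1/13 = 14/13
  2 + 13/14 = 41/14
  17 + 14/41 = 711/41
  22 + 41/711 = 15683/711

15683/711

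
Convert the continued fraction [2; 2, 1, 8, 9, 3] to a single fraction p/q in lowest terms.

Fold from the inside: start with 3/1.
  9 + 1/3 = 28/3
  8 + 3/28 = 227/28
  1 + 28/227 = 255/227
  2 + 227/255 = 737/255
  2 + 255/737 = 1729/737

1729/737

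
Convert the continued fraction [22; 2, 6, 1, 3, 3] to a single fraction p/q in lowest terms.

4246/189

Using pₖ = aₖpₖ₋₁ + pₖ₋₂ and qₖ = aₖqₖ₋₁ + qₖ₋₂:
  k=0: a=22, p=22, q=1
  k=1: a=2, p=45, q=2
  k=2: a=6, p=292, q=13
  k=3: a=1, p=337, q=15
  k=4: a=3, p=1303, q=58
  k=5: a=3, p=4246, q=189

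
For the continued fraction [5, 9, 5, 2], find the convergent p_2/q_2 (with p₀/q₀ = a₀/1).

Using pₖ = aₖpₖ₋₁ + pₖ₋₂, qₖ = aₖqₖ₋₁ + qₖ₋₂ (with p₋₁=1, p₋₂=0, q₋₁=0, q₋₂=1):
  k=0: a=5, p=5, q=1
  k=1: a=9, p=46, q=9
  k=2: a=5, p=235, q=46

235/46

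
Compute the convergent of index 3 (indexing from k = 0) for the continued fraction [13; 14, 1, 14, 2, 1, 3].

2927/224

Using pₖ = aₖpₖ₋₁ + pₖ₋₂, qₖ = aₖqₖ₋₁ + qₖ₋₂ (with p₋₁=1, p₋₂=0, q₋₁=0, q₋₂=1):
  k=0: a=13, p=13, q=1
  k=1: a=14, p=183, q=14
  k=2: a=1, p=196, q=15
  k=3: a=14, p=2927, q=224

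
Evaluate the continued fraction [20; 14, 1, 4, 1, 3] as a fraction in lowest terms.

6843/341

Fold from the inside: start with 3/1.
  1 + 1/3 = 4/3
  4 + 3/4 = 19/4
  1 + 4/19 = 23/19
  14 + 19/23 = 341/23
  20 + 23/341 = 6843/341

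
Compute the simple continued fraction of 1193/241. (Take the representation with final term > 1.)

1193 = 4·241 + 229
241 = 1·229 + 12
229 = 19·12 + 1
12 = 12·1 + 0  (stop)
So 1193/241 = [4; 1, 19, 12].

[4; 1, 19, 12]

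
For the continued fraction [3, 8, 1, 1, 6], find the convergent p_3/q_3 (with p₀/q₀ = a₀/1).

53/17

Using pₖ = aₖpₖ₋₁ + pₖ₋₂, qₖ = aₖqₖ₋₁ + qₖ₋₂ (with p₋₁=1, p₋₂=0, q₋₁=0, q₋₂=1):
  k=0: a=3, p=3, q=1
  k=1: a=8, p=25, q=8
  k=2: a=1, p=28, q=9
  k=3: a=1, p=53, q=17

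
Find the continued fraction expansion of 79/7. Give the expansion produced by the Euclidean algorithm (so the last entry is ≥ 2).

[11; 3, 2]

79 = 11·7 + 2
7 = 3·2 + 1
2 = 2·1 + 0  (stop)
So 79/7 = [11; 3, 2].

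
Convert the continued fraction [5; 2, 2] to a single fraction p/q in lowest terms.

27/5

Fold from the inside: start with 2/1.
  2 + 1/2 = 5/2
  5 + 2/5 = 27/5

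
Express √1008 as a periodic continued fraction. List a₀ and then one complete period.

a₀ = ⌊√1008⌋ = 31.

[31; 1, 2, 1, 62]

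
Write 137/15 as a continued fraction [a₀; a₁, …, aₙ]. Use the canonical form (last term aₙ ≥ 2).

[9; 7, 2]

137 = 9×15 + 2
15 = 7×2 + 1
2 = 2×1 + 0  (stop)
So 137/15 = [9; 7, 2].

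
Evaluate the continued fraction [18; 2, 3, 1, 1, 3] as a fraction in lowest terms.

1051/57

Using pₖ = aₖpₖ₋₁ + pₖ₋₂ and qₖ = aₖqₖ₋₁ + qₖ₋₂:
  k=0: a=18, p=18, q=1
  k=1: a=2, p=37, q=2
  k=2: a=3, p=129, q=7
  k=3: a=1, p=166, q=9
  k=4: a=1, p=295, q=16
  k=5: a=3, p=1051, q=57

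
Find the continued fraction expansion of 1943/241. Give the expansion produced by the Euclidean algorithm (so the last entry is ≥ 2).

1943 = 8*241 + 15
241 = 16*15 + 1
15 = 15*1 + 0  (stop)
So 1943/241 = [8; 16, 15].

[8; 16, 15]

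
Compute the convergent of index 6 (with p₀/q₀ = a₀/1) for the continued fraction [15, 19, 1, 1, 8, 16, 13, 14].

1052004/69895

Using pₖ = aₖpₖ₋₁ + pₖ₋₂, qₖ = aₖqₖ₋₁ + qₖ₋₂ (with p₋₁=1, p₋₂=0, q₋₁=0, q₋₂=1):
  k=0: a=15, p=15, q=1
  k=1: a=19, p=286, q=19
  k=2: a=1, p=301, q=20
  k=3: a=1, p=587, q=39
  k=4: a=8, p=4997, q=332
  k=5: a=16, p=80539, q=5351
  k=6: a=13, p=1052004, q=69895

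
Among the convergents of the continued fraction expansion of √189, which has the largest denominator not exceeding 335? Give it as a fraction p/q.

√189 = [13; 1, 2, 1, 26, …] (period length 4).
Convergents:
  p_0/q_0 = 13/1
  p_1/q_1 = 14/1
  p_2/q_2 = 41/3
  p_3/q_3 = 55/4
  p_4/q_4 = 1471/107
  p_5/q_5 = 1526/111
  p_6/q_6 = 4523/329
  p_7/q_7 = 6049/440
q_6 = 329 ≤ 335 < 440 = q_7, so the answer is 4523/329.

4523/329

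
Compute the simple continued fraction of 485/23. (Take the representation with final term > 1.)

485 = 21·23 + 2
23 = 11·2 + 1
2 = 2·1 + 0  (stop)
So 485/23 = [21; 11, 2].

[21; 11, 2]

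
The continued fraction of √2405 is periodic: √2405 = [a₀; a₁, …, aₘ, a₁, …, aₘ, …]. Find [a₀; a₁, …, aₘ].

a₀ = ⌊√2405⌋ = 49.
With m₀=0, d₀=1 and mₖ₊₁ = dₖaₖ − mₖ, dₖ₊₁ = (n − mₖ₊₁²)/dₖ, aₖ₊₁ = ⌊(a₀+mₖ₊₁)/dₖ₊₁⌋:
  k=1: m=49, d=4, a=24
  k=2: m=47, d=49, a=1
  k=3: m=2, d=49, a=1
  k=4: m=47, d=4, a=24
  k=5: m=49, d=1, a=98
d=1 and a=2a₀=98 at k=5, so the next step gives (m, d) = (49, 4) again — its k=1 value — and the period has length 5.

[49; 24, 1, 1, 24, 98]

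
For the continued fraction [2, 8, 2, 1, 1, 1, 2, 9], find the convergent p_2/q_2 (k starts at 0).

Using pₖ = aₖpₖ₋₁ + pₖ₋₂, qₖ = aₖqₖ₋₁ + qₖ₋₂ (with p₋₁=1, p₋₂=0, q₋₁=0, q₋₂=1):
  k=0: a=2, p=2, q=1
  k=1: a=8, p=17, q=8
  k=2: a=2, p=36, q=17

36/17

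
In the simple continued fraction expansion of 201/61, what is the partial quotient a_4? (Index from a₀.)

1

201 = 3·61 + 18   →  a_0 = 3
61 = 3·18 + 7   →  a_1 = 3
18 = 2·7 + 4   →  a_2 = 2
7 = 1·4 + 3   →  a_3 = 1
4 = 1·3 + 1   →  a_4 = 1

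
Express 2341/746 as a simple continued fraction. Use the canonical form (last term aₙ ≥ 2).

[3; 7, 4, 8, 3]

2341 = 3·746 + 103
746 = 7·103 + 25
103 = 4·25 + 3
25 = 8·3 + 1
3 = 3·1 + 0  (stop)
So 2341/746 = [3; 7, 4, 8, 3].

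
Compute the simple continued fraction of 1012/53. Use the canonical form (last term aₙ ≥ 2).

1012 = 19×53 + 5
53 = 10×5 + 3
5 = 1×3 + 2
3 = 1×2 + 1
2 = 2×1 + 0  (stop)
So 1012/53 = [19; 10, 1, 1, 2].

[19; 10, 1, 1, 2]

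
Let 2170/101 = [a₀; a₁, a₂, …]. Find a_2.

2170 = 21·101 + 49   →  a_0 = 21
101 = 2·49 + 3   →  a_1 = 2
49 = 16·3 + 1   →  a_2 = 16

16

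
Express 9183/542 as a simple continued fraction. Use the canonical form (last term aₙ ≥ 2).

[16; 1, 16, 2, 15]

9183 = 16×542 + 511
542 = 1×511 + 31
511 = 16×31 + 15
31 = 2×15 + 1
15 = 15×1 + 0  (stop)
So 9183/542 = [16; 1, 16, 2, 15].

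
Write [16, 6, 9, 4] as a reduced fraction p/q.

3653/226

Using pₖ = aₖpₖ₋₁ + pₖ₋₂ and qₖ = aₖqₖ₋₁ + qₖ₋₂:
  k=0: a=16, p=16, q=1
  k=1: a=6, p=97, q=6
  k=2: a=9, p=889, q=55
  k=3: a=4, p=3653, q=226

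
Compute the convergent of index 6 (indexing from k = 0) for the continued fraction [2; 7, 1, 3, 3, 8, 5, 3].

Using pₖ = aₖpₖ₋₁ + pₖ₋₂, qₖ = aₖqₖ₋₁ + qₖ₋₂ (with p₋₁=1, p₋₂=0, q₋₁=0, q₋₂=1):
  k=0: a=2, p=2, q=1
  k=1: a=7, p=15, q=7
  k=2: a=1, p=17, q=8
  k=3: a=3, p=66, q=31
  k=4: a=3, p=215, q=101
  k=5: a=8, p=1786, q=839
  k=6: a=5, p=9145, q=4296

9145/4296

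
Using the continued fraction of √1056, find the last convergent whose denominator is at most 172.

√1056 = [32; 2, 64, …] (period length 2).
Convergents:
  p_0/q_0 = 32/1
  p_1/q_1 = 65/2
  p_2/q_2 = 4192/129
  p_3/q_3 = 8449/260
q_2 = 129 ≤ 172 < 260 = q_3, so the answer is 4192/129.

4192/129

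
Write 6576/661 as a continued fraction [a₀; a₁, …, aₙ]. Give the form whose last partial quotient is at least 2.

[9; 1, 18, 2, 3, 1, 3]

6576 = 9*661 + 627
661 = 1*627 + 34
627 = 18*34 + 15
34 = 2*15 + 4
15 = 3*4 + 3
4 = 1*3 + 1
3 = 3*1 + 0  (stop)
So 6576/661 = [9; 1, 18, 2, 3, 1, 3].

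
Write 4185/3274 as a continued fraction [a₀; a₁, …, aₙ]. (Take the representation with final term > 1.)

4185 = 1·3274 + 911
3274 = 3·911 + 541
911 = 1·541 + 370
541 = 1·370 + 171
370 = 2·171 + 28
171 = 6·28 + 3
28 = 9·3 + 1
3 = 3·1 + 0  (stop)
So 4185/3274 = [1; 3, 1, 1, 2, 6, 9, 3].

[1; 3, 1, 1, 2, 6, 9, 3]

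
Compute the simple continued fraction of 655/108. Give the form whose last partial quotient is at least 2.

655 = 6*108 + 7
108 = 15*7 + 3
7 = 2*3 + 1
3 = 3*1 + 0  (stop)
So 655/108 = [6; 15, 2, 3].

[6; 15, 2, 3]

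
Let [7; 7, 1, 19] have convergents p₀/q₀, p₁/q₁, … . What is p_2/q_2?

57/8

Using pₖ = aₖpₖ₋₁ + pₖ₋₂, qₖ = aₖqₖ₋₁ + qₖ₋₂ (with p₋₁=1, p₋₂=0, q₋₁=0, q₋₂=1):
  k=0: a=7, p=7, q=1
  k=1: a=7, p=50, q=7
  k=2: a=1, p=57, q=8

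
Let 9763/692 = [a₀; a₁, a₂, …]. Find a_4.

2

9763 = 14·692 + 75   →  a_0 = 14
692 = 9·75 + 17   →  a_1 = 9
75 = 4·17 + 7   →  a_2 = 4
17 = 2·7 + 3   →  a_3 = 2
7 = 2·3 + 1   →  a_4 = 2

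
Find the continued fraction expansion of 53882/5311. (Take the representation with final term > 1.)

[10; 6, 1, 7, 3, 3, 9]

53882 = 10·5311 + 772
5311 = 6·772 + 679
772 = 1·679 + 93
679 = 7·93 + 28
93 = 3·28 + 9
28 = 3·9 + 1
9 = 9·1 + 0  (stop)
So 53882/5311 = [10; 6, 1, 7, 3, 3, 9].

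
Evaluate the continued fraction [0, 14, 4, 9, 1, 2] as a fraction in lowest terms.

119/1695

Fold from the inside: start with 2/1.
  1 + 1/2 = 3/2
  9 + 2/3 = 29/3
  4 + 3/29 = 119/29
  14 + 29/119 = 1695/119
  0 + 119/1695 = 119/1695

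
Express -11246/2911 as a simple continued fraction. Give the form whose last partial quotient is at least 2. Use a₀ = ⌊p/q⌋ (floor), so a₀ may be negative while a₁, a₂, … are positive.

[-4; 7, 3, 5, 2, 3, 3]

-11246 = -4×2911 + 398
2911 = 7×398 + 125
398 = 3×125 + 23
125 = 5×23 + 10
23 = 2×10 + 3
10 = 3×3 + 1
3 = 3×1 + 0  (stop)
So -11246/2911 = [-4; 7, 3, 5, 2, 3, 3].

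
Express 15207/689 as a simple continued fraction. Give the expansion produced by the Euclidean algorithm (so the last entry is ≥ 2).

[22; 14, 16, 3]

15207 = 22*689 + 49
689 = 14*49 + 3
49 = 16*3 + 1
3 = 3*1 + 0  (stop)
So 15207/689 = [22; 14, 16, 3].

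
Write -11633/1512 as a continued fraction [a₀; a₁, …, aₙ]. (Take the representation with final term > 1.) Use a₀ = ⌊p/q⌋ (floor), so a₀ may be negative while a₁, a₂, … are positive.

[-8; 3, 3, 1, 3, 4, 7]

-11633 = -8·1512 + 463
1512 = 3·463 + 123
463 = 3·123 + 94
123 = 1·94 + 29
94 = 3·29 + 7
29 = 4·7 + 1
7 = 7·1 + 0  (stop)
So -11633/1512 = [-8; 3, 3, 1, 3, 4, 7].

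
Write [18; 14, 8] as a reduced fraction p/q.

Fold from the inside: start with 8/1.
  14 + 1/8 = 113/8
  18 + 8/113 = 2042/113

2042/113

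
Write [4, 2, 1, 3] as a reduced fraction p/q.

Using pₖ = aₖpₖ₋₁ + pₖ₋₂ and qₖ = aₖqₖ₋₁ + qₖ₋₂:
  k=0: a=4, p=4, q=1
  k=1: a=2, p=9, q=2
  k=2: a=1, p=13, q=3
  k=3: a=3, p=48, q=11

48/11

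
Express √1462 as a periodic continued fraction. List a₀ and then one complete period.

a₀ = ⌊√1462⌋ = 38.

[38; 4, 4, 4, 76]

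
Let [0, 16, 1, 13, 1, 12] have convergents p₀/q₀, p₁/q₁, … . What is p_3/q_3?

Using pₖ = aₖpₖ₋₁ + pₖ₋₂, qₖ = aₖqₖ₋₁ + qₖ₋₂ (with p₋₁=1, p₋₂=0, q₋₁=0, q₋₂=1):
  k=0: a=0, p=0, q=1
  k=1: a=16, p=1, q=16
  k=2: a=1, p=1, q=17
  k=3: a=13, p=14, q=237

14/237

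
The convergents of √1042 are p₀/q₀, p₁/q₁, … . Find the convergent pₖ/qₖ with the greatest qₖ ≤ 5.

√1042 = [32; 3, 1, 1, 3, 64, …] (period length 5).
Convergents:
  p_0/q_0 = 32/1
  p_1/q_1 = 97/3
  p_2/q_2 = 129/4
  p_3/q_3 = 226/7
q_2 = 4 ≤ 5 < 7 = q_3, so the answer is 129/4.

129/4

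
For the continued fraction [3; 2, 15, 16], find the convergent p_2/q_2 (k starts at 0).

Using pₖ = aₖpₖ₋₁ + pₖ₋₂, qₖ = aₖqₖ₋₁ + qₖ₋₂ (with p₋₁=1, p₋₂=0, q₋₁=0, q₋₂=1):
  k=0: a=3, p=3, q=1
  k=1: a=2, p=7, q=2
  k=2: a=15, p=108, q=31

108/31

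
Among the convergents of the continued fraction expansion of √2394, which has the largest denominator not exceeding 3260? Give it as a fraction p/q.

67081/1371

√2394 = [48; 1, 12, 1, 96, …] (period length 4).
Convergents:
  p_0/q_0 = 48/1
  p_1/q_1 = 49/1
  p_2/q_2 = 636/13
  p_3/q_3 = 685/14
  p_4/q_4 = 66396/1357
  p_5/q_5 = 67081/1371
  p_6/q_6 = 871368/17809
q_5 = 1371 ≤ 3260 < 17809 = q_6, so the answer is 67081/1371.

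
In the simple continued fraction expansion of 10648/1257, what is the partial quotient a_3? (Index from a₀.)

10648 = 8·1257 + 592   →  a_0 = 8
1257 = 2·592 + 73   →  a_1 = 2
592 = 8·73 + 8   →  a_2 = 8
73 = 9·8 + 1   →  a_3 = 9

9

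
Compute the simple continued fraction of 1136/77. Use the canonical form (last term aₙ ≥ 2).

1136 = 14*77 + 58
77 = 1*58 + 19
58 = 3*19 + 1
19 = 19*1 + 0  (stop)
So 1136/77 = [14; 1, 3, 19].

[14; 1, 3, 19]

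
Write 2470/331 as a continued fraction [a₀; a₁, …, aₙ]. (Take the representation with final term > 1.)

[7; 2, 6, 8, 3]

2470 = 7×331 + 153
331 = 2×153 + 25
153 = 6×25 + 3
25 = 8×3 + 1
3 = 3×1 + 0  (stop)
So 2470/331 = [7; 2, 6, 8, 3].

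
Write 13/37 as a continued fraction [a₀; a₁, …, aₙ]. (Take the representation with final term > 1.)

13 = 0·37 + 13
37 = 2·13 + 11
13 = 1·11 + 2
11 = 5·2 + 1
2 = 2·1 + 0  (stop)
So 13/37 = [0; 2, 1, 5, 2].

[0; 2, 1, 5, 2]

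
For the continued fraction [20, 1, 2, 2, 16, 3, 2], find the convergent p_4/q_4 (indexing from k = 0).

Using pₖ = aₖpₖ₋₁ + pₖ₋₂, qₖ = aₖqₖ₋₁ + qₖ₋₂ (with p₋₁=1, p₋₂=0, q₋₁=0, q₋₂=1):
  k=0: a=20, p=20, q=1
  k=1: a=1, p=21, q=1
  k=2: a=2, p=62, q=3
  k=3: a=2, p=145, q=7
  k=4: a=16, p=2382, q=115

2382/115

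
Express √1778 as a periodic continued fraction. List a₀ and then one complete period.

a₀ = ⌊√1778⌋ = 42.

[42; 6, 84]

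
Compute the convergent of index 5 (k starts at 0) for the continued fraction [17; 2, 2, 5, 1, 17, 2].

Using pₖ = aₖpₖ₋₁ + pₖ₋₂, qₖ = aₖqₖ₋₁ + qₖ₋₂ (with p₋₁=1, p₋₂=0, q₋₁=0, q₋₂=1):
  k=0: a=17, p=17, q=1
  k=1: a=2, p=35, q=2
  k=2: a=2, p=87, q=5
  k=3: a=5, p=470, q=27
  k=4: a=1, p=557, q=32
  k=5: a=17, p=9939, q=571

9939/571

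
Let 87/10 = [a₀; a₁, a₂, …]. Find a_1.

1

87 = 8·10 + 7   →  a_0 = 8
10 = 1·7 + 3   →  a_1 = 1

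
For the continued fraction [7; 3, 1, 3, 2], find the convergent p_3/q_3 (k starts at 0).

109/15

Using pₖ = aₖpₖ₋₁ + pₖ₋₂, qₖ = aₖqₖ₋₁ + qₖ₋₂ (with p₋₁=1, p₋₂=0, q₋₁=0, q₋₂=1):
  k=0: a=7, p=7, q=1
  k=1: a=3, p=22, q=3
  k=2: a=1, p=29, q=4
  k=3: a=3, p=109, q=15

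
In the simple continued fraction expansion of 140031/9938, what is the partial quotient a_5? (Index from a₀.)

7

140031 = 14·9938 + 899   →  a_0 = 14
9938 = 11·899 + 49   →  a_1 = 11
899 = 18·49 + 17   →  a_2 = 18
49 = 2·17 + 15   →  a_3 = 2
17 = 1·15 + 2   →  a_4 = 1
15 = 7·2 + 1   →  a_5 = 7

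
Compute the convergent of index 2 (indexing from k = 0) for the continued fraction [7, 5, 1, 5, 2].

43/6

Using pₖ = aₖpₖ₋₁ + pₖ₋₂, qₖ = aₖqₖ₋₁ + qₖ₋₂ (with p₋₁=1, p₋₂=0, q₋₁=0, q₋₂=1):
  k=0: a=7, p=7, q=1
  k=1: a=5, p=36, q=5
  k=2: a=1, p=43, q=6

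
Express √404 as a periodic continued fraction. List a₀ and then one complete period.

[20; 10, 40]

a₀ = ⌊√404⌋ = 20.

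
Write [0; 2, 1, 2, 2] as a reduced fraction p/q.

7/19

Using pₖ = aₖpₖ₋₁ + pₖ₋₂ and qₖ = aₖqₖ₋₁ + qₖ₋₂:
  k=0: a=0, p=0, q=1
  k=1: a=2, p=1, q=2
  k=2: a=1, p=1, q=3
  k=3: a=2, p=3, q=8
  k=4: a=2, p=7, q=19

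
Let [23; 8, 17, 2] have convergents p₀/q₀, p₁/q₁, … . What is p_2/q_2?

Using pₖ = aₖpₖ₋₁ + pₖ₋₂, qₖ = aₖqₖ₋₁ + qₖ₋₂ (with p₋₁=1, p₋₂=0, q₋₁=0, q₋₂=1):
  k=0: a=23, p=23, q=1
  k=1: a=8, p=185, q=8
  k=2: a=17, p=3168, q=137

3168/137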